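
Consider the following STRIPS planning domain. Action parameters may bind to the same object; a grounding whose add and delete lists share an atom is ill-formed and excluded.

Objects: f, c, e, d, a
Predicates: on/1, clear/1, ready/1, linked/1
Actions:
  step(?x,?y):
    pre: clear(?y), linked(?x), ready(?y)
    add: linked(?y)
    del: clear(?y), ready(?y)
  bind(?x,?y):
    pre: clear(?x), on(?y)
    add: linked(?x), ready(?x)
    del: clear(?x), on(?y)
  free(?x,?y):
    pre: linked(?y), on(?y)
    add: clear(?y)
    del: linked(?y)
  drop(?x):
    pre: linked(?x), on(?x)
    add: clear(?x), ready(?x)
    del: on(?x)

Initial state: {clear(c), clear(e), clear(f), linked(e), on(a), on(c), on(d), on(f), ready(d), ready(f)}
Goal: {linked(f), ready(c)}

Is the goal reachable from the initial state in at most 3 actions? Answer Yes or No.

Yes

1. step(e,f)  →  {clear(c), clear(e), linked(e), linked(f), on(a), on(c), on(d), on(f), ready(d)}
2. bind(c,f)  →  {clear(e), linked(c), linked(e), linked(f), on(a), on(c), on(d), ready(c), ready(d)}
optimal plan length = 2; 2 ≤ 3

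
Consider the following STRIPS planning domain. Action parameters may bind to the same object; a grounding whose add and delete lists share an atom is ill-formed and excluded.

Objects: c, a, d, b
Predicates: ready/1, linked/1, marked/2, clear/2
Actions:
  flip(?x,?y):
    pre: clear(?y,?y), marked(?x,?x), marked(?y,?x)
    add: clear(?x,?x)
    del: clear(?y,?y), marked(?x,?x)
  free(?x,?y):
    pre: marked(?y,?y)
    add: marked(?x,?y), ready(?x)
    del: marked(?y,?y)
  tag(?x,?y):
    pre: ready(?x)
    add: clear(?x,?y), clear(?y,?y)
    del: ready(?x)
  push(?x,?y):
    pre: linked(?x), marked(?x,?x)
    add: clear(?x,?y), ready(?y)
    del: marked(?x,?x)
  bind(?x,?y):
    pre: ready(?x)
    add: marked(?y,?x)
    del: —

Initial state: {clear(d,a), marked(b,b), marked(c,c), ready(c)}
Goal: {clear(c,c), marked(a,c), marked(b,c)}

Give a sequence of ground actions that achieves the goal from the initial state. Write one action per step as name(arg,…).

free(a,c); tag(a,c); bind(c,b)

1. free(a,c)  →  {clear(d,a), marked(a,c), marked(b,b), ready(a), ready(c)}
2. tag(a,c)  →  {clear(a,c), clear(c,c), clear(d,a), marked(a,c), marked(b,b), ready(c)}
3. bind(c,b)  →  {clear(a,c), clear(c,c), clear(d,a), marked(a,c), marked(b,b), marked(b,c), ready(c)}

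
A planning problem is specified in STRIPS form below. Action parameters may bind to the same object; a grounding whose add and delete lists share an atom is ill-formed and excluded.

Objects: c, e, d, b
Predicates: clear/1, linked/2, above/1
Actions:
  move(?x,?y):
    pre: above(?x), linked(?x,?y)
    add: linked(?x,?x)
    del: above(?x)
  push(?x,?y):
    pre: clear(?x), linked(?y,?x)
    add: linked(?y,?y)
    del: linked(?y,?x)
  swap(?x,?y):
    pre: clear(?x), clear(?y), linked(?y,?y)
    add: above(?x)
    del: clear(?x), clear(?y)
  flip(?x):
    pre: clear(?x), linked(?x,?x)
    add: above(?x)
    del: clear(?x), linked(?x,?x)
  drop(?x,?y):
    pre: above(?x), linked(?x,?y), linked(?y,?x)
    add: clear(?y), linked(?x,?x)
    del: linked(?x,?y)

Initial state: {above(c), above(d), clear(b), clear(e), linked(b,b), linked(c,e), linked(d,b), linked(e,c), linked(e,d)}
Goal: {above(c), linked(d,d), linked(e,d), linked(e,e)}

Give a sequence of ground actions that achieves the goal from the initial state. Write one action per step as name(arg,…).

move(d,b); swap(e,b); move(e,c)

1. move(d,b)  →  {above(c), clear(b), clear(e), linked(b,b), linked(c,e), linked(d,b), linked(d,d), linked(e,c), linked(e,d)}
2. swap(e,b)  →  {above(c), above(e), linked(b,b), linked(c,e), linked(d,b), linked(d,d), linked(e,c), linked(e,d)}
3. move(e,c)  →  {above(c), linked(b,b), linked(c,e), linked(d,b), linked(d,d), linked(e,c), linked(e,d), linked(e,e)}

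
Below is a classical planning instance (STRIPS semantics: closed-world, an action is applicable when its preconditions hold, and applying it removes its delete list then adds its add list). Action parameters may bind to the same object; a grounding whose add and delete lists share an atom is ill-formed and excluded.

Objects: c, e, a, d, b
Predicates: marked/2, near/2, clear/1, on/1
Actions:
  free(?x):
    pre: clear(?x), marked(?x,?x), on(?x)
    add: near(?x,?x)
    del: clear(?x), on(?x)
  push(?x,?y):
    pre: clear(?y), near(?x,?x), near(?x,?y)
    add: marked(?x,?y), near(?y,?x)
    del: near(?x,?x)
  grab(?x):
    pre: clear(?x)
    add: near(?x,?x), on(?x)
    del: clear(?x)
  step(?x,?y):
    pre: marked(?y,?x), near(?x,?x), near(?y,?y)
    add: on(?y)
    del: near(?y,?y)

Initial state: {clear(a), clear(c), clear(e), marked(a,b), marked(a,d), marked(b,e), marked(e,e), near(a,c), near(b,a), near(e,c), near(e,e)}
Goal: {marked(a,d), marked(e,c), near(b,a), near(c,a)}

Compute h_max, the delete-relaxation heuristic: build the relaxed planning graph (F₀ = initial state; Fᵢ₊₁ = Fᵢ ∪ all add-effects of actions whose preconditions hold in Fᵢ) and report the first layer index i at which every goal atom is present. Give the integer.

2

F0 = init (11 atoms)
F1 = F0 ∪ {marked(e,c), near(a,a), near(c,c), near(c,e), on(a), on(c), on(e)}  (18 atoms)
F2 = F1 ∪ {marked(a,c), marked(c,e), near(c,a)}  (21 atoms)
goal ⊆ F2  ⇒  h_max = 2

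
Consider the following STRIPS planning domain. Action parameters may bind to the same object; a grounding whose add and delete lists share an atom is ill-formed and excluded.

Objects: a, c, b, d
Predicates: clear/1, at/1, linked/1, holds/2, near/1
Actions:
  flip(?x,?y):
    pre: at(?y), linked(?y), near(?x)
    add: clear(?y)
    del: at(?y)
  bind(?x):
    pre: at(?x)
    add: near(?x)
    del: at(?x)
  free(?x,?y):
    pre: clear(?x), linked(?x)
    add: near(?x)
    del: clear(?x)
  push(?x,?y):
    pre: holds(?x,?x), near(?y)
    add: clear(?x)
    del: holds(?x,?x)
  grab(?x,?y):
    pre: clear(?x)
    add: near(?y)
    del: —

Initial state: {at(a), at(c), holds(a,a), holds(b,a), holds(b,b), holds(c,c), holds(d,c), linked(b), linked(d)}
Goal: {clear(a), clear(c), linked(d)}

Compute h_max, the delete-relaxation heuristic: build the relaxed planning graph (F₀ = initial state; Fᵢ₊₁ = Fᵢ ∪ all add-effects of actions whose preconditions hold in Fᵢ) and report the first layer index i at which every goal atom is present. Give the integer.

2

F0 = init (9 atoms)
F1 = F0 ∪ {near(a), near(c)}  (11 atoms)
F2 = F1 ∪ {clear(a), clear(b), clear(c)}  (14 atoms)
goal ⊆ F2  ⇒  h_max = 2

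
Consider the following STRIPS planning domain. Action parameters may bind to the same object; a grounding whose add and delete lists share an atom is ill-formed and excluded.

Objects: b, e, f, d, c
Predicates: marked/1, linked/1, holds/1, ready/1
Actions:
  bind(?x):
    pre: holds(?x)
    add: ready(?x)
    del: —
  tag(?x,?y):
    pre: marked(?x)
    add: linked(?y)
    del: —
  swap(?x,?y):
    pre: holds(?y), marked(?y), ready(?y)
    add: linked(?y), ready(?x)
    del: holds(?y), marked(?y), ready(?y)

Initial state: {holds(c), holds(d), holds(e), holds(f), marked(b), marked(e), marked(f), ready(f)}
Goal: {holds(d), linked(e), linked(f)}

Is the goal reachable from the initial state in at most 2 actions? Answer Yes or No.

1. tag(b,e)  →  {holds(c), holds(d), holds(e), holds(f), linked(e), marked(b), marked(e), marked(f), ready(f)}
2. tag(b,f)  →  {holds(c), holds(d), holds(e), holds(f), linked(e), linked(f), marked(b), marked(e), marked(f), ready(f)}
optimal plan length = 2; 2 ≤ 2

Yes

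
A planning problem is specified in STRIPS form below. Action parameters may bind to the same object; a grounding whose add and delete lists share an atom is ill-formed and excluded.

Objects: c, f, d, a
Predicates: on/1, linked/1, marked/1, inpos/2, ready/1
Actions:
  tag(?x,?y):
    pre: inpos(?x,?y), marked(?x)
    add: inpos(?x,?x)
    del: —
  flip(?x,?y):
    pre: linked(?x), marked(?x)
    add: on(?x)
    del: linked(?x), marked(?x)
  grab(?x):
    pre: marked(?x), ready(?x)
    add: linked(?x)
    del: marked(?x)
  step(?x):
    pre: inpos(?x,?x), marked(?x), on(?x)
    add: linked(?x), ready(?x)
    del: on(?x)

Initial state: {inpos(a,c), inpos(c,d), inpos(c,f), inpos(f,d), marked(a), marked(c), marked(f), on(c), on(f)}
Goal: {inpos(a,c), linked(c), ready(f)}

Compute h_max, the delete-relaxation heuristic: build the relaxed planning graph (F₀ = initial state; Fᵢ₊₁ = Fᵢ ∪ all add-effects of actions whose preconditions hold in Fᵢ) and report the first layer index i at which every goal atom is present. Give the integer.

2

F0 = init (9 atoms)
F1 = F0 ∪ {inpos(a,a), inpos(c,c), inpos(f,f)}  (12 atoms)
F2 = F1 ∪ {linked(c), linked(f), ready(c), ready(f)}  (16 atoms)
goal ⊆ F2  ⇒  h_max = 2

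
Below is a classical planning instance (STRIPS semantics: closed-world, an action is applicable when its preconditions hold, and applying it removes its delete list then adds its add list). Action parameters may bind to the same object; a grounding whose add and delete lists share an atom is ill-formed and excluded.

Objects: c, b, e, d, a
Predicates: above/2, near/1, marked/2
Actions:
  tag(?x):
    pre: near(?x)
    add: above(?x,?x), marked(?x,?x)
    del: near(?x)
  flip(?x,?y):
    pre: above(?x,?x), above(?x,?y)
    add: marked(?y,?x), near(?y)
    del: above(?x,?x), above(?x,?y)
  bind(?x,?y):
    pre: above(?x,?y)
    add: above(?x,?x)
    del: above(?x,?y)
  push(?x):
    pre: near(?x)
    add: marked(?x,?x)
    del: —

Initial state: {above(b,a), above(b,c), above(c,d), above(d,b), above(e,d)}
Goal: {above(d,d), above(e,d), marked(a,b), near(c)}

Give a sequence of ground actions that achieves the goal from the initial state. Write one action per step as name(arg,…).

1. bind(c,d)  →  {above(b,a), above(b,c), above(c,c), above(d,b), above(e,d)}
2. flip(c,c)  →  {above(b,a), above(b,c), above(d,b), above(e,d), marked(c,c), near(c)}
3. bind(b,c)  →  {above(b,a), above(b,b), above(d,b), above(e,d), marked(c,c), near(c)}
4. flip(b,a)  →  {above(d,b), above(e,d), marked(a,b), marked(c,c), near(a), near(c)}
5. bind(d,b)  →  {above(d,d), above(e,d), marked(a,b), marked(c,c), near(a), near(c)}

bind(c,d); flip(c,c); bind(b,c); flip(b,a); bind(d,b)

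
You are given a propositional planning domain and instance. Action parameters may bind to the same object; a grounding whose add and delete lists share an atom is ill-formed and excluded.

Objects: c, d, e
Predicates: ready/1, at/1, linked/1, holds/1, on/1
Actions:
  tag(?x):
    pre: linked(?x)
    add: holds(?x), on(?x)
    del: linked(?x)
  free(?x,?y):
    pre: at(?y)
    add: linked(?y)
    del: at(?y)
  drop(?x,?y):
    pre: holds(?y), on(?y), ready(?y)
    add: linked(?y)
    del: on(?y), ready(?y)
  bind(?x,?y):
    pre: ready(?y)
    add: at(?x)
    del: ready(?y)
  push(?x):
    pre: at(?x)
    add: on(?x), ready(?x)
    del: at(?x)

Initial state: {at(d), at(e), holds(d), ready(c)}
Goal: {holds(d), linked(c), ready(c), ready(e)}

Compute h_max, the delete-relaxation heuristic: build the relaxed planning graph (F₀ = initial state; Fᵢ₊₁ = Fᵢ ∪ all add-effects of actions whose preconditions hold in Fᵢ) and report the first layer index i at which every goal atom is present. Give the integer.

F0 = init (4 atoms)
F1 = F0 ∪ {at(c), linked(d), linked(e), on(d), on(e), ready(d), ready(e)}  (11 atoms)
F2 = F1 ∪ {holds(e), linked(c), on(c)}  (14 atoms)
goal ⊆ F2  ⇒  h_max = 2

2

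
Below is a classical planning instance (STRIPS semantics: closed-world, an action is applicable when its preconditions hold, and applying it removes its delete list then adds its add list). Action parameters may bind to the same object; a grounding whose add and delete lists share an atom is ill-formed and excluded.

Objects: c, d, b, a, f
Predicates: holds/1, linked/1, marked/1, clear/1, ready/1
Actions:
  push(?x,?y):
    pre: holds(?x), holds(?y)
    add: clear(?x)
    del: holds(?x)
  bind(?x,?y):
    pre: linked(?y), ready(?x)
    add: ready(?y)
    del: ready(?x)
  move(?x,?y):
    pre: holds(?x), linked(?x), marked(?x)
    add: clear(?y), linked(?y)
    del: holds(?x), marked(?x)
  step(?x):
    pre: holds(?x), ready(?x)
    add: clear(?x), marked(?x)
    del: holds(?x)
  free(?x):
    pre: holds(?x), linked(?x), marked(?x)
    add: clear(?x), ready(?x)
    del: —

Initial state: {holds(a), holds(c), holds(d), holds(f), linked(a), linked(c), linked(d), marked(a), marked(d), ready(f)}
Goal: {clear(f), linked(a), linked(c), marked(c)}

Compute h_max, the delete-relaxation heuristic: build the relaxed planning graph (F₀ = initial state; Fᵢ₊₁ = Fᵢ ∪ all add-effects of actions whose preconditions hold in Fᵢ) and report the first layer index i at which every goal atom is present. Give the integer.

2

F0 = init (10 atoms)
F1 = F0 ∪ {clear(a), clear(b), clear(c), clear(d), clear(f), linked(b), linked(f), marked(f), ready(a), ready(c), ready(d)}  (21 atoms)
F2 = F1 ∪ {marked(c), ready(b)}  (23 atoms)
goal ⊆ F2  ⇒  h_max = 2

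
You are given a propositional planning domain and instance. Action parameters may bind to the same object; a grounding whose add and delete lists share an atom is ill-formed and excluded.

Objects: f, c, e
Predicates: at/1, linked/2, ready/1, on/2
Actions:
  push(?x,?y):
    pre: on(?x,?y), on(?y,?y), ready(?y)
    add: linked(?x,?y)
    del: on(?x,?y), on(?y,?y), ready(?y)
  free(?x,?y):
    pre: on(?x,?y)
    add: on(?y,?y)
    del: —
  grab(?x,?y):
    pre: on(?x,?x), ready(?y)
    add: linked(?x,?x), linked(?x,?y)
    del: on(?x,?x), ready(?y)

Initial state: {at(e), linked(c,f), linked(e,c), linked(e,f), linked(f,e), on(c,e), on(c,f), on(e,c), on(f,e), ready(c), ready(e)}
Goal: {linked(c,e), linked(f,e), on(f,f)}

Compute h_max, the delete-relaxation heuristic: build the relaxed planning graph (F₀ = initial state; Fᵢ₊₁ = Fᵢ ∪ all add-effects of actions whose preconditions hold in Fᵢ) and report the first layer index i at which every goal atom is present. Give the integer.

F0 = init (11 atoms)
F1 = F0 ∪ {on(c,c), on(e,e), on(f,f)}  (14 atoms)
F2 = F1 ∪ {linked(c,c), linked(c,e), linked(e,e), linked(f,c), linked(f,f)}  (19 atoms)
goal ⊆ F2  ⇒  h_max = 2

2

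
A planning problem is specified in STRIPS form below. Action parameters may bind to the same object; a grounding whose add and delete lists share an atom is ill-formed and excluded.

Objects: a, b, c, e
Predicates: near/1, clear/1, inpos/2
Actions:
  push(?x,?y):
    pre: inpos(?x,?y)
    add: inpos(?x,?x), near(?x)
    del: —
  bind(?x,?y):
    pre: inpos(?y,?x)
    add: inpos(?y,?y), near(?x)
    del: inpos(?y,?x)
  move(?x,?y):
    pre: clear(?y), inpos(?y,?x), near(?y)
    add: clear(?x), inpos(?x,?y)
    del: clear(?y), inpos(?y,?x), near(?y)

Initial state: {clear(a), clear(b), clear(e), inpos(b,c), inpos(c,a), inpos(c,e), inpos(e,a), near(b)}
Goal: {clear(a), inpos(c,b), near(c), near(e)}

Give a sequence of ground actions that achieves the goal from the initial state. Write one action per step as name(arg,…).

1. push(c,a)  →  {clear(a), clear(b), clear(e), inpos(b,c), inpos(c,a), inpos(c,c), inpos(c,e), inpos(e,a), near(b), near(c)}
2. push(e,a)  →  {clear(a), clear(b), clear(e), inpos(b,c), inpos(c,a), inpos(c,c), inpos(c,e), inpos(e,a), inpos(e,e), near(b), near(c), near(e)}
3. move(c,b)  →  {clear(a), clear(c), clear(e), inpos(c,a), inpos(c,b), inpos(c,c), inpos(c,e), inpos(e,a), inpos(e,e), near(c), near(e)}

push(c,a); push(e,a); move(c,b)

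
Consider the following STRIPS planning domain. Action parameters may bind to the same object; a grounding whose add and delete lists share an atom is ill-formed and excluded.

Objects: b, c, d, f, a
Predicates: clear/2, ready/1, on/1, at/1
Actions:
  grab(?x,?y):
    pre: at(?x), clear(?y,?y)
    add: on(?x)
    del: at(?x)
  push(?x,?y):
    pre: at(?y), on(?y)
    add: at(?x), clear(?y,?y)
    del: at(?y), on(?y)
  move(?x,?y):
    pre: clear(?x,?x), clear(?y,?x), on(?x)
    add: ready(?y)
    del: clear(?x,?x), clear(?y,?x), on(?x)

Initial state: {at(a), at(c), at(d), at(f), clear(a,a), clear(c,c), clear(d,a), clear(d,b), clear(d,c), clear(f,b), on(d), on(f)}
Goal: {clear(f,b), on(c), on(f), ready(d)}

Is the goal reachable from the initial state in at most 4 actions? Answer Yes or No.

1. grab(c,c)  →  {at(a), at(d), at(f), clear(a,a), clear(c,c), clear(d,a), clear(d,b), clear(d,c), clear(f,b), on(c), on(d), on(f)}
2. grab(a,c)  →  {at(d), at(f), clear(a,a), clear(c,c), clear(d,a), clear(d,b), clear(d,c), clear(f,b), on(a), on(c), on(d), on(f)}
3. move(a,d)  →  {at(d), at(f), clear(c,c), clear(d,b), clear(d,c), clear(f,b), on(c), on(d), on(f), ready(d)}
optimal plan length = 3; 3 ≤ 4

Yes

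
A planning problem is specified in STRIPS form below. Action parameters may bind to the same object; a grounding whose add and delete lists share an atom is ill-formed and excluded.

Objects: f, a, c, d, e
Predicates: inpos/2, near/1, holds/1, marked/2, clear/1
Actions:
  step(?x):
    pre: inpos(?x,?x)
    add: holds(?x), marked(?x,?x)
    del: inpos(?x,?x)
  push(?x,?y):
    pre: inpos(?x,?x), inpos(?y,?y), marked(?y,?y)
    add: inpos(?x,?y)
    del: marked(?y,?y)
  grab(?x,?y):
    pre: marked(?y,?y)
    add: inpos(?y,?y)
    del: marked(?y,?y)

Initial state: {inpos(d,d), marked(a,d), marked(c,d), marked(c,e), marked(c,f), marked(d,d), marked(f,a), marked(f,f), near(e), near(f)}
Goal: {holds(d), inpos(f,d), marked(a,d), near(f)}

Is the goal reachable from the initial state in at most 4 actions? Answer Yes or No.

Yes

1. grab(f,f)  →  {inpos(d,d), inpos(f,f), marked(a,d), marked(c,d), marked(c,e), marked(c,f), marked(d,d), marked(f,a), near(e), near(f)}
2. push(f,d)  →  {inpos(d,d), inpos(f,d), inpos(f,f), marked(a,d), marked(c,d), marked(c,e), marked(c,f), marked(f,a), near(e), near(f)}
3. step(d)  →  {holds(d), inpos(f,d), inpos(f,f), marked(a,d), marked(c,d), marked(c,e), marked(c,f), marked(d,d), marked(f,a), near(e), near(f)}
optimal plan length = 3; 3 ≤ 4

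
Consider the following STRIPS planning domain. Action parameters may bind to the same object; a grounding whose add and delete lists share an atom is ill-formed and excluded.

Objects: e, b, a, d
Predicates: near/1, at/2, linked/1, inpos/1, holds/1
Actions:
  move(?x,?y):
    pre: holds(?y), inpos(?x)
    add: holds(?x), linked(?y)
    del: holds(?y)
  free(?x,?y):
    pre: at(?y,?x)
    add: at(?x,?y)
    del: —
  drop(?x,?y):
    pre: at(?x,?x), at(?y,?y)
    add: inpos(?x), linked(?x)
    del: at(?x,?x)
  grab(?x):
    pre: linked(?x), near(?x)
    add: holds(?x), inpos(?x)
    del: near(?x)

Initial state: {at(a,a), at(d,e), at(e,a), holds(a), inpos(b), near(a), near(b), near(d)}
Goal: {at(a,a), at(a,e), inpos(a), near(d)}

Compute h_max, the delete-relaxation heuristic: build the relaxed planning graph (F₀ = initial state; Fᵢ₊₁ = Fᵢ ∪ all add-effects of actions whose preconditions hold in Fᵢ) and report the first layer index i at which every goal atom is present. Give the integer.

1

F0 = init (8 atoms)
F1 = F0 ∪ {at(a,e), at(e,d), holds(b), inpos(a), linked(a)}  (13 atoms)
goal ⊆ F1  ⇒  h_max = 1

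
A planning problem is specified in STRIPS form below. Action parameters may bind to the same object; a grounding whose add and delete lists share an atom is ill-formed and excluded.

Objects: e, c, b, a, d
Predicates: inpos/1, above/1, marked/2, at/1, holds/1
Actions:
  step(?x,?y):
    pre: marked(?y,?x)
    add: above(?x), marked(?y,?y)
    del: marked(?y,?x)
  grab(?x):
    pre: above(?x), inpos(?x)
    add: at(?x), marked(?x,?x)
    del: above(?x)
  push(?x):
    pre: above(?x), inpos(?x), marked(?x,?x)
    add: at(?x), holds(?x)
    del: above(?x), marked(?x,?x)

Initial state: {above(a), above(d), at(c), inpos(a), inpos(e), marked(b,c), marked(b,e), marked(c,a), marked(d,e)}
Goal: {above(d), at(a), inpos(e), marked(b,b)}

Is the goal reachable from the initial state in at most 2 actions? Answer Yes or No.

1. step(e,b)  →  {above(a), above(d), above(e), at(c), inpos(a), inpos(e), marked(b,b), marked(b,c), marked(c,a), marked(d,e)}
2. grab(a)  →  {above(d), above(e), at(a), at(c), inpos(a), inpos(e), marked(a,a), marked(b,b), marked(b,c), marked(c,a), marked(d,e)}
optimal plan length = 2; 2 ≤ 2

Yes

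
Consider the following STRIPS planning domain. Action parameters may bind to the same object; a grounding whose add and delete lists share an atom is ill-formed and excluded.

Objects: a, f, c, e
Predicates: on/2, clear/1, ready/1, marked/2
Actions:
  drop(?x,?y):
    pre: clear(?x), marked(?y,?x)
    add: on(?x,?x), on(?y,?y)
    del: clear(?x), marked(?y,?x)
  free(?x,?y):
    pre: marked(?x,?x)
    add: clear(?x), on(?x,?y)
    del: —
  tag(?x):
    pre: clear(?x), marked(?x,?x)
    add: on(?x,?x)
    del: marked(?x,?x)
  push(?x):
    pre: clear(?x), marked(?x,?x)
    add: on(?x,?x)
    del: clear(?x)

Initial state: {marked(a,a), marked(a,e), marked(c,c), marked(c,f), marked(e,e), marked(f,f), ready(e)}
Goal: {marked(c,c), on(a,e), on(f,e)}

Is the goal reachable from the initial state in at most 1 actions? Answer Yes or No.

1. free(a,e)  →  {clear(a), marked(a,a), marked(a,e), marked(c,c), marked(c,f), marked(e,e), marked(f,f), on(a,e), ready(e)}
2. free(f,e)  →  {clear(a), clear(f), marked(a,a), marked(a,e), marked(c,c), marked(c,f), marked(e,e), marked(f,f), on(a,e), on(f,e), ready(e)}
optimal plan length = 2; 2 > 1

No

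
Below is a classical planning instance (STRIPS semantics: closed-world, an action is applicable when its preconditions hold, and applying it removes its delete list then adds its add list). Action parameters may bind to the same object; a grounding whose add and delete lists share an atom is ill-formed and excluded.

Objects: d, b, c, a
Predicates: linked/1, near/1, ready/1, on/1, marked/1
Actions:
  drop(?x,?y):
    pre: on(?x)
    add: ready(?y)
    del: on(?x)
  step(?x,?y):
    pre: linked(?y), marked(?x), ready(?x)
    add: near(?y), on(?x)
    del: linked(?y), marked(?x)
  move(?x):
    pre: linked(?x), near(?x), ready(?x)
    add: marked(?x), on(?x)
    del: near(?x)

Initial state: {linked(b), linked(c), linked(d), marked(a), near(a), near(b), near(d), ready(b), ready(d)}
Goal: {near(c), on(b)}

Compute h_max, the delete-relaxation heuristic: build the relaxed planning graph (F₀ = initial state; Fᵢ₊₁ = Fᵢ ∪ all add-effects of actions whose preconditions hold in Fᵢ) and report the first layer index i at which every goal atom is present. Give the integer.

2

F0 = init (9 atoms)
F1 = F0 ∪ {marked(b), marked(d), on(b), on(d)}  (13 atoms)
F2 = F1 ∪ {near(c), ready(a), ready(c)}  (16 atoms)
goal ⊆ F2  ⇒  h_max = 2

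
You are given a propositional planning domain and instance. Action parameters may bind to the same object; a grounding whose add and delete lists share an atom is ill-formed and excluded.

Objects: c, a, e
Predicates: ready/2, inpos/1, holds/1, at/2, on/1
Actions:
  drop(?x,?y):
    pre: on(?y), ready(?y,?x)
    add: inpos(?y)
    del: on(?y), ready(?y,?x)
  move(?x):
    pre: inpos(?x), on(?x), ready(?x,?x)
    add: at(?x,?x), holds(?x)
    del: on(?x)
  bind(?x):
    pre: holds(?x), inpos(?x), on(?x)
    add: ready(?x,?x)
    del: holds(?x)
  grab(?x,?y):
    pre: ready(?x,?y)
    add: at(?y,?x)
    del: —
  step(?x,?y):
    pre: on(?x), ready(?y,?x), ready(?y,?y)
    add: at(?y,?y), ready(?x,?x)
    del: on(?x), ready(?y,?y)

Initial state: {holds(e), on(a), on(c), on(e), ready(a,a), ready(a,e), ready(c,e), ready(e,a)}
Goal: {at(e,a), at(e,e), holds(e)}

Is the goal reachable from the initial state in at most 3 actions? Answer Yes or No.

Yes

1. grab(a,e)  →  {at(e,a), holds(e), on(a), on(c), on(e), ready(a,a), ready(a,e), ready(c,e), ready(e,a)}
2. step(e,a)  →  {at(a,a), at(e,a), holds(e), on(a), on(c), ready(a,e), ready(c,e), ready(e,a), ready(e,e)}
3. grab(e,e)  →  {at(a,a), at(e,a), at(e,e), holds(e), on(a), on(c), ready(a,e), ready(c,e), ready(e,a), ready(e,e)}
optimal plan length = 3; 3 ≤ 3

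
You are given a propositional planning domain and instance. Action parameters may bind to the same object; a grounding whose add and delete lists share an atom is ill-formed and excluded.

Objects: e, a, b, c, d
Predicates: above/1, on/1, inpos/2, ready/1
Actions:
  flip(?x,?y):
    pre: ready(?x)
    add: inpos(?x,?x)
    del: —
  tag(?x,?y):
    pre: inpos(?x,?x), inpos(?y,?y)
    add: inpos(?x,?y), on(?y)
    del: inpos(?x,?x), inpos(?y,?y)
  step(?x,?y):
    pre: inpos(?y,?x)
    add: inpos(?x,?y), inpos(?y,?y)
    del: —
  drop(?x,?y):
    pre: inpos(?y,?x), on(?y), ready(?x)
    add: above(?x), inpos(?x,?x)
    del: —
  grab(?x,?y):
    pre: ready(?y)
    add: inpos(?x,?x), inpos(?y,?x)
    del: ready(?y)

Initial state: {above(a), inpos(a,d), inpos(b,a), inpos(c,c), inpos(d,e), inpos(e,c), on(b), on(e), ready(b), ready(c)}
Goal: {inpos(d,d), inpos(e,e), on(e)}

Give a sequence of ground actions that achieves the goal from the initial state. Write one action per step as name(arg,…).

1. step(e,d)  →  {above(a), inpos(a,d), inpos(b,a), inpos(c,c), inpos(d,d), inpos(d,e), inpos(e,c), inpos(e,d), on(b), on(e), ready(b), ready(c)}
2. step(c,e)  →  {above(a), inpos(a,d), inpos(b,a), inpos(c,c), inpos(c,e), inpos(d,d), inpos(d,e), inpos(e,c), inpos(e,d), inpos(e,e), on(b), on(e), ready(b), ready(c)}

step(e,d); step(c,e)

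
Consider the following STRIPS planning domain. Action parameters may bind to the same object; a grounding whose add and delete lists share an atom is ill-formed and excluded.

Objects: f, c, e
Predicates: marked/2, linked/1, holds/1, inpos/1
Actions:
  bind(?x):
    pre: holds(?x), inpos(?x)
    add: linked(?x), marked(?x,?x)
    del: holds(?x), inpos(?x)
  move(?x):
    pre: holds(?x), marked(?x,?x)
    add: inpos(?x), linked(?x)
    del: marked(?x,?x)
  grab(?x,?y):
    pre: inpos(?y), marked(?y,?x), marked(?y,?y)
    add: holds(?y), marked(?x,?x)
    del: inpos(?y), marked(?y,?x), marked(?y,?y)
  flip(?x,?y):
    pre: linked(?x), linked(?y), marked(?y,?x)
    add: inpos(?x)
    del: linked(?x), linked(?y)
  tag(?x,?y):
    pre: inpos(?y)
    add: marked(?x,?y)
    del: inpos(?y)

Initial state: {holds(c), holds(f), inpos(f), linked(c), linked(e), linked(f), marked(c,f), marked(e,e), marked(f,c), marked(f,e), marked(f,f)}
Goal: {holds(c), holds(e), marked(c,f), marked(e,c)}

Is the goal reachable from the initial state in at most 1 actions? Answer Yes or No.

1. flip(c,f)  →  {holds(c), holds(f), inpos(c), inpos(f), linked(e), marked(c,f), marked(e,e), marked(f,c), marked(f,e), marked(f,f)}
2. flip(e,e)  →  {holds(c), holds(f), inpos(c), inpos(e), inpos(f), marked(c,f), marked(e,e), marked(f,c), marked(f,e), marked(f,f)}
3. tag(e,f)  →  {holds(c), holds(f), inpos(c), inpos(e), marked(c,f), marked(e,e), marked(e,f), marked(f,c), marked(f,e), marked(f,f)}
4. grab(f,e)  →  {holds(c), holds(e), holds(f), inpos(c), marked(c,f), marked(f,c), marked(f,e), marked(f,f)}
5. tag(e,c)  →  {holds(c), holds(e), holds(f), marked(c,f), marked(e,c), marked(f,c), marked(f,e), marked(f,f)}
optimal plan length = 5; 5 > 1

No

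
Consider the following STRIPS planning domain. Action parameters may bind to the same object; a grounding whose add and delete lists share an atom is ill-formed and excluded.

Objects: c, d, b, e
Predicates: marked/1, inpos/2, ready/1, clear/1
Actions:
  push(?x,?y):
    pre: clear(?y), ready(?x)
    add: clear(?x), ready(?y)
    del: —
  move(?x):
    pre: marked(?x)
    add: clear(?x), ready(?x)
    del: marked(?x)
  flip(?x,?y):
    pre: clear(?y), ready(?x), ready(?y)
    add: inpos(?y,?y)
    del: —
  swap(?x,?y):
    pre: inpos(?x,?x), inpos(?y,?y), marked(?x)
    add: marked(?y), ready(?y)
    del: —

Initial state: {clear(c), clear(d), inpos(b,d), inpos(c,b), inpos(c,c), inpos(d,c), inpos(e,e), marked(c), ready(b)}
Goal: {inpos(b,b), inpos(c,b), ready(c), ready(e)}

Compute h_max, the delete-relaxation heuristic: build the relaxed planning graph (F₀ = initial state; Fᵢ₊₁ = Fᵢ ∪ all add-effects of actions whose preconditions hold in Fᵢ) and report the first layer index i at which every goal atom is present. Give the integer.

2

F0 = init (9 atoms)
F1 = F0 ∪ {clear(b), marked(e), ready(c), ready(d), ready(e)}  (14 atoms)
F2 = F1 ∪ {clear(e), inpos(b,b), inpos(d,d)}  (17 atoms)
goal ⊆ F2  ⇒  h_max = 2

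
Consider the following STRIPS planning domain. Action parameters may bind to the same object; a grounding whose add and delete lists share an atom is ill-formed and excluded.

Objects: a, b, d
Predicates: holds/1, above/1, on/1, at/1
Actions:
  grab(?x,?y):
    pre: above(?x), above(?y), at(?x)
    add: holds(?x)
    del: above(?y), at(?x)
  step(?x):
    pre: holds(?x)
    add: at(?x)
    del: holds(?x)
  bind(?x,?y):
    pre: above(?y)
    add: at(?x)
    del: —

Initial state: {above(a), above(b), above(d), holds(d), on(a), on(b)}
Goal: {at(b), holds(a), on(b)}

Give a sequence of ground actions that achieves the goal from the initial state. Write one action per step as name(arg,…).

1. bind(a,a)  →  {above(a), above(b), above(d), at(a), holds(d), on(a), on(b)}
2. grab(a,a)  →  {above(b), above(d), holds(a), holds(d), on(a), on(b)}
3. bind(b,b)  →  {above(b), above(d), at(b), holds(a), holds(d), on(a), on(b)}

bind(a,a); grab(a,a); bind(b,b)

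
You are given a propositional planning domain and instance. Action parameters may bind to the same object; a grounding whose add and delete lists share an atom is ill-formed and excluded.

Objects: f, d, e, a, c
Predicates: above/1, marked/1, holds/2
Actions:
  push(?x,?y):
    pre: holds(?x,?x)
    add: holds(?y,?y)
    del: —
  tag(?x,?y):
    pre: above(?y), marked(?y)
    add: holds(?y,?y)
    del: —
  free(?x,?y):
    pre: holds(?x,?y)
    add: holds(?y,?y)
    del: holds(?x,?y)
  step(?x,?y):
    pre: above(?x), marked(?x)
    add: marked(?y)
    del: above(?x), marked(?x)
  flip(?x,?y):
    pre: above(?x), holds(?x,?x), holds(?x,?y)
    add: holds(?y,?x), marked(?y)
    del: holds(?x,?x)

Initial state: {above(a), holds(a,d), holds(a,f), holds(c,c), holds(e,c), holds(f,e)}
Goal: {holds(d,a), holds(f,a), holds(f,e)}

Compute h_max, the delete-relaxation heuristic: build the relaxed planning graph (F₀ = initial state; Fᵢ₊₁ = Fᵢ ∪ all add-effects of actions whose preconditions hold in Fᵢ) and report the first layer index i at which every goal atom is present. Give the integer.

F0 = init (6 atoms)
F1 = F0 ∪ {holds(a,a), holds(d,d), holds(e,e), holds(f,f)}  (10 atoms)
F2 = F1 ∪ {holds(d,a), holds(f,a), marked(d), marked(f)}  (14 atoms)
goal ⊆ F2  ⇒  h_max = 2

2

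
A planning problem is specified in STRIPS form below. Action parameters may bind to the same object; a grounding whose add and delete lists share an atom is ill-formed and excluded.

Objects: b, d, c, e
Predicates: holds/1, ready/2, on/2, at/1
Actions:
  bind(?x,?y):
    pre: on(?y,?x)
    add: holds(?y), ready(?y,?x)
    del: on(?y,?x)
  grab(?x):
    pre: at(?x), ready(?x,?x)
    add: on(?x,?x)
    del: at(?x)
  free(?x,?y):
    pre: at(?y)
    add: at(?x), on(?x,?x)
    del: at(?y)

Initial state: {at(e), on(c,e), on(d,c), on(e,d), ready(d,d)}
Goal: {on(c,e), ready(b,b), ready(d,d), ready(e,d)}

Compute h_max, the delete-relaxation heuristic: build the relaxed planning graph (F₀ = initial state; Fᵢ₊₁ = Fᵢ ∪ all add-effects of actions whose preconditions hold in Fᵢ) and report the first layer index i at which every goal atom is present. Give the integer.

F0 = init (5 atoms)
F1 = F0 ∪ {at(b), at(c), at(d), holds(c), holds(d), holds(e), on(b,b), on(c,c), on(d,d), ready(c,e), ready(d,c), ready(e,d)}  (17 atoms)
F2 = F1 ∪ {holds(b), on(e,e), ready(b,b), ready(c,c)}  (21 atoms)
goal ⊆ F2  ⇒  h_max = 2

2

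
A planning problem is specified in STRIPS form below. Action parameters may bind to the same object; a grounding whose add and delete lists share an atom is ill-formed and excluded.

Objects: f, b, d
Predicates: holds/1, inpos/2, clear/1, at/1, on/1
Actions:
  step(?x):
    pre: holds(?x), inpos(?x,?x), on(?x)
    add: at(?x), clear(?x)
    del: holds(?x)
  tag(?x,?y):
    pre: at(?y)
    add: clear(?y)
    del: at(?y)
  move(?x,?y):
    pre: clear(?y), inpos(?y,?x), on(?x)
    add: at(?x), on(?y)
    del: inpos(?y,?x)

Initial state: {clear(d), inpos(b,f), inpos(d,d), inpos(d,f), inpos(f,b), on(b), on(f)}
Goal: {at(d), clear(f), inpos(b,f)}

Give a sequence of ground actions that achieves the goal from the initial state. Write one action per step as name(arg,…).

1. move(f,d)  →  {at(f), clear(d), inpos(b,f), inpos(d,d), inpos(f,b), on(b), on(d), on(f)}
2. tag(f,f)  →  {clear(d), clear(f), inpos(b,f), inpos(d,d), inpos(f,b), on(b), on(d), on(f)}
3. move(d,d)  →  {at(d), clear(d), clear(f), inpos(b,f), inpos(f,b), on(b), on(d), on(f)}

move(f,d); tag(f,f); move(d,d)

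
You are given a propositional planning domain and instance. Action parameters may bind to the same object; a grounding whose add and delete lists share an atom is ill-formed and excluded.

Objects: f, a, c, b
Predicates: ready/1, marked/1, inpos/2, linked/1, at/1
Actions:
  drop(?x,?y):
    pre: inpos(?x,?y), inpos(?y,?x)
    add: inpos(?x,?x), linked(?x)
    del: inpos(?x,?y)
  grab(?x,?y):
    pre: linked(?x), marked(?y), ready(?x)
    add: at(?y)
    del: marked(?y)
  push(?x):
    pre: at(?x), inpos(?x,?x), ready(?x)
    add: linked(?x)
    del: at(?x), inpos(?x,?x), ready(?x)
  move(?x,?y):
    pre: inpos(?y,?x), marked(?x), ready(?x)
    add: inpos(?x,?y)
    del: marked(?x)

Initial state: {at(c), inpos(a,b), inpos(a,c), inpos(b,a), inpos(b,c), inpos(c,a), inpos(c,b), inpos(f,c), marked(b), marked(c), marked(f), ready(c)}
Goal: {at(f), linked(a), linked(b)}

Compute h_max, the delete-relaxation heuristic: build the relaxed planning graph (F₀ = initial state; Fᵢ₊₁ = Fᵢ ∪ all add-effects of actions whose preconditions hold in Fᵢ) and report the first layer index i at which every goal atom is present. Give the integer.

F0 = init (12 atoms)
F1 = F0 ∪ {inpos(a,a), inpos(b,b), inpos(c,c), inpos(c,f), linked(a), linked(b), linked(c)}  (19 atoms)
F2 = F1 ∪ {at(b), at(f), inpos(f,f), linked(f)}  (23 atoms)
goal ⊆ F2  ⇒  h_max = 2

2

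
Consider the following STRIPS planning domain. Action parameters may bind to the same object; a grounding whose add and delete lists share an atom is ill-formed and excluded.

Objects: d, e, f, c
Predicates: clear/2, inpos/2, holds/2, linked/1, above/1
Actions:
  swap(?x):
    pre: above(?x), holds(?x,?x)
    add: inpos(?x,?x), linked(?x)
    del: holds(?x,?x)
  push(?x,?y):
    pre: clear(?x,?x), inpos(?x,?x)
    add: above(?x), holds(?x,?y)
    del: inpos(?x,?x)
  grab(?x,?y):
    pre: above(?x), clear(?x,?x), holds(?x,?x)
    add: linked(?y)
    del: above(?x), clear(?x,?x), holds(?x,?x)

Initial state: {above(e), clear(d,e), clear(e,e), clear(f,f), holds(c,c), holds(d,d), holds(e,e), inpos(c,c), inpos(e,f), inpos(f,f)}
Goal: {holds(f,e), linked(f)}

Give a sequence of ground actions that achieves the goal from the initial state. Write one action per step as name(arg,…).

push(f,e); grab(e,f)

1. push(f,e)  →  {above(e), above(f), clear(d,e), clear(e,e), clear(f,f), holds(c,c), holds(d,d), holds(e,e), holds(f,e), inpos(c,c), inpos(e,f)}
2. grab(e,f)  →  {above(f), clear(d,e), clear(f,f), holds(c,c), holds(d,d), holds(f,e), inpos(c,c), inpos(e,f), linked(f)}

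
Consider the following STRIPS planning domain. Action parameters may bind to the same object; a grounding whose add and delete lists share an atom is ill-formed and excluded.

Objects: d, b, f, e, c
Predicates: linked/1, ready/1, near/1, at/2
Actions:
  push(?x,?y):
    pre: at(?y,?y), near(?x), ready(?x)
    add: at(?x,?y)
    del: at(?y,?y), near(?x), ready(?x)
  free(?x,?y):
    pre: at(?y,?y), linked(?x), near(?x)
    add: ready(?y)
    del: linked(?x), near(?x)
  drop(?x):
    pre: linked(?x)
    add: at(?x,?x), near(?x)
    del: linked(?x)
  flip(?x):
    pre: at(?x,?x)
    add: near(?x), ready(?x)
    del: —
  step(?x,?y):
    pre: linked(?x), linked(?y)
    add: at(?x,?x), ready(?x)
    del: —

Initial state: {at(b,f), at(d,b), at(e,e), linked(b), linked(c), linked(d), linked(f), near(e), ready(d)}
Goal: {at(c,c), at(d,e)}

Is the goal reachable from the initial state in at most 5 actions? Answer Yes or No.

1. drop(d)  →  {at(b,f), at(d,b), at(d,d), at(e,e), linked(b), linked(c), linked(f), near(d), near(e), ready(d)}
2. push(d,e)  →  {at(b,f), at(d,b), at(d,d), at(d,e), linked(b), linked(c), linked(f), near(e)}
3. drop(c)  →  {at(b,f), at(c,c), at(d,b), at(d,d), at(d,e), linked(b), linked(f), near(c), near(e)}
optimal plan length = 3; 3 ≤ 5

Yes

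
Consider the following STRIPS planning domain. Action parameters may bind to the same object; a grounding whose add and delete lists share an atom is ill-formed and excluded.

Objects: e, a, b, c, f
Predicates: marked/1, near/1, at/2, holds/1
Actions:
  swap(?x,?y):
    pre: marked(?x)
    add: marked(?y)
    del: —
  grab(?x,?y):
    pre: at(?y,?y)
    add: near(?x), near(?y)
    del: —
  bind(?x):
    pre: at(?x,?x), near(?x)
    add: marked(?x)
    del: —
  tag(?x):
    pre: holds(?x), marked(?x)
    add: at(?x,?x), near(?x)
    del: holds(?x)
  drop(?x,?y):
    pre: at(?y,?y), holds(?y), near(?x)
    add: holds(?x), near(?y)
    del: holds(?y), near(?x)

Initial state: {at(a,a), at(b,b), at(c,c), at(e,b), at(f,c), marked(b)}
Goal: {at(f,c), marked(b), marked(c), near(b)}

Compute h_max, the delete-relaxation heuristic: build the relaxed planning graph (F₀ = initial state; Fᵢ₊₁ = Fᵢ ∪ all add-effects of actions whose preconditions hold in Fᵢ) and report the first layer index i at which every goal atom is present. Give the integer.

1

F0 = init (6 atoms)
F1 = F0 ∪ {marked(a), marked(c), marked(e), marked(f), near(a), near(b), near(c), near(e), near(f)}  (15 atoms)
goal ⊆ F1  ⇒  h_max = 1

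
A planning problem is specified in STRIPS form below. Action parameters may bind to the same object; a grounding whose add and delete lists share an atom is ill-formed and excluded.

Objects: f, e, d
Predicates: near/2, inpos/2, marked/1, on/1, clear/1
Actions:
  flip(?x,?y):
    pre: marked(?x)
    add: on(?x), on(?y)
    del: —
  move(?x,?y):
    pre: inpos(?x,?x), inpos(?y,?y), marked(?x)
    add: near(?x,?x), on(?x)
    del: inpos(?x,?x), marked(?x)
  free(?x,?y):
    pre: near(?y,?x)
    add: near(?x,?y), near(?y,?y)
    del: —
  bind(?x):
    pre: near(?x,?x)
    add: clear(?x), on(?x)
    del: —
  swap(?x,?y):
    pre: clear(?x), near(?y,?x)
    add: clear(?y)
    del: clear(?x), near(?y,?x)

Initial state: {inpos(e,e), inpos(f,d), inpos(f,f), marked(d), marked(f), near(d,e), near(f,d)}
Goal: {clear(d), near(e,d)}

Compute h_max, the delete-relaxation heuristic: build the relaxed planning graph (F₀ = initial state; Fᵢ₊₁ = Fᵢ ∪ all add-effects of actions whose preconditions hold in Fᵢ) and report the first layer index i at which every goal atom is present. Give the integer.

2

F0 = init (7 atoms)
F1 = F0 ∪ {near(d,d), near(d,f), near(e,d), near(f,f), on(d), on(e), on(f)}  (14 atoms)
F2 = F1 ∪ {clear(d), clear(f), near(e,e)}  (17 atoms)
goal ⊆ F2  ⇒  h_max = 2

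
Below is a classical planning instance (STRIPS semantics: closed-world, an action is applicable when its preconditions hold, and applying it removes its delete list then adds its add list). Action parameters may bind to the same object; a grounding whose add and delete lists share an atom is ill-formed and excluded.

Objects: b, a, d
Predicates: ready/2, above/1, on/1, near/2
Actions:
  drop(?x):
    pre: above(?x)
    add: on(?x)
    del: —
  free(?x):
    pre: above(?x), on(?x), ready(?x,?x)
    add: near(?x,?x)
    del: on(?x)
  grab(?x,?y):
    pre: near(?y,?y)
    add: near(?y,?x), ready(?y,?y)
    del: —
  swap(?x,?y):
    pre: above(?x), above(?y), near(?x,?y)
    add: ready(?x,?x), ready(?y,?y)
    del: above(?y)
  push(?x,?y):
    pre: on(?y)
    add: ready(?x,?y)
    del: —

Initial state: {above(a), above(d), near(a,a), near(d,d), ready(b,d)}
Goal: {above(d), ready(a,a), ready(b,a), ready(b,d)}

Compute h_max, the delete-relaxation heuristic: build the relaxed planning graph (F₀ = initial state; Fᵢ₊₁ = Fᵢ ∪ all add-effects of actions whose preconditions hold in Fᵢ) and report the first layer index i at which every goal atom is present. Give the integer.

F0 = init (5 atoms)
F1 = F0 ∪ {near(a,b), near(a,d), near(d,a), near(d,b), on(a), on(d), ready(a,a), ready(d,d)}  (13 atoms)
F2 = F1 ∪ {ready(a,d), ready(b,a), ready(d,a)}  (16 atoms)
goal ⊆ F2  ⇒  h_max = 2

2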